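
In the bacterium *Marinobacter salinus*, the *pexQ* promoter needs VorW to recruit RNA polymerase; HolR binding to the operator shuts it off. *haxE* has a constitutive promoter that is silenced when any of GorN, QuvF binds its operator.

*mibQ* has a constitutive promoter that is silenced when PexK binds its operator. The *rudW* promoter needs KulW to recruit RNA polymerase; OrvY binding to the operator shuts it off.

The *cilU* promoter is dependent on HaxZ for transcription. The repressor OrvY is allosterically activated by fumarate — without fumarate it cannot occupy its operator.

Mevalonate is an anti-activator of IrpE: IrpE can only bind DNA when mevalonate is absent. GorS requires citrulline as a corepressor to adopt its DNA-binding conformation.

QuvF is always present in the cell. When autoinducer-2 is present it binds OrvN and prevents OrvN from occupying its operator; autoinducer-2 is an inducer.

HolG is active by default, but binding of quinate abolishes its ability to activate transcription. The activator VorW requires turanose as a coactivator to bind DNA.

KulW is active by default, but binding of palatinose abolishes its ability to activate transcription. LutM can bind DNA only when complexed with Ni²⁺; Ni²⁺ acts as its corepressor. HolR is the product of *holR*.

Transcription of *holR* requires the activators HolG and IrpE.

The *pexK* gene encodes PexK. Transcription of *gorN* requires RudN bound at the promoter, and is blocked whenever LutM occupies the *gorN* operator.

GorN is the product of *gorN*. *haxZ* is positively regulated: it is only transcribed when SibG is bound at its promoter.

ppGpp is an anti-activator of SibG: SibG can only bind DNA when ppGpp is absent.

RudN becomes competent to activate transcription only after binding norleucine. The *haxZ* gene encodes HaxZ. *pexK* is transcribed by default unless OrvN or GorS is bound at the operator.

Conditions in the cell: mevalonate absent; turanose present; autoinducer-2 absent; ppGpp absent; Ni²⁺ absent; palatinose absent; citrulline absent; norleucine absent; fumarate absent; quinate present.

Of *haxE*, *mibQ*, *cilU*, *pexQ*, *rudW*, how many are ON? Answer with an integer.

Norleucine is absent, so RudN is inactive.
Ni²⁺ is absent, so LutM is inactive.
Required activator RudN is absent, so *gorN* is not transcribed.
So GorN is not produced.
QuvF is produced constitutively and is active.
With repressor QuvF bound, *haxE* is not transcribed.
→ *haxE* is OFF.
Autoinducer-2 is absent, so OrvN is active.
Citrulline is absent, so GorS is inactive.
With repressor OrvN bound, *pexK* is not transcribed.
So PexK is not produced.
With no repressor bound, *mibQ* is transcribed.
→ *mibQ* is ON.
ppGpp is absent, so SibG is active.
No repressor is bound and SibG is active, so *haxZ* is transcribed.
So HaxZ is produced and active.
No repressor is bound and HaxZ is active, so *cilU* is transcribed.
→ *cilU* is ON.
Turanose is present, so VorW is active.
Quinate is present, so HolG is inactive.
Mevalonate is absent, so IrpE is active.
Required activator HolG is absent, so *holR* is not transcribed.
So HolR is not produced.
No repressor is bound and VorW is active, so *pexQ* is transcribed.
→ *pexQ* is ON.
Palatinose is absent, so KulW is active.
Fumarate is absent, so OrvY is inactive.
No repressor is bound and KulW is active, so *rudW* is transcribed.
→ *rudW* is ON.
4 of the 5 genes are transcribed.

4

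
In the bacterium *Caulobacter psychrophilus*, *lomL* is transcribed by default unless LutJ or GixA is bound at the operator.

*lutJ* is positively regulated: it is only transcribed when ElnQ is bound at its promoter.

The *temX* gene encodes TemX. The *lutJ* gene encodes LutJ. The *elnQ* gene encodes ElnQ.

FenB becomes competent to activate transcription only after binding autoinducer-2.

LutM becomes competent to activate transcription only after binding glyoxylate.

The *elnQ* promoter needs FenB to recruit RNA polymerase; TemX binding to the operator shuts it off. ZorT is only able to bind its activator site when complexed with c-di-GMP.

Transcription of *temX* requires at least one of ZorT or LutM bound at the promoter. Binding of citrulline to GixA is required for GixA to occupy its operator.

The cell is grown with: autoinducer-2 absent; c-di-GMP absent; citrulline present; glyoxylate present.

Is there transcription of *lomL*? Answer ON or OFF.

OFF

c-di-GMP is absent, so ZorT is inactive.
Glyoxylate is present, so LutM is active.
Activator LutM is present, so *temX* is transcribed.
So TemX is produced and active.
Autoinducer-2 is absent, so FenB is inactive.
With repressor TemX bound, *elnQ* is not transcribed.
So ElnQ is not produced.
Required activator ElnQ is absent, so *lutJ* is not transcribed.
So LutJ is not produced.
Citrulline is present, so GixA is active.
With repressor GixA bound, *lomL* is not transcribed.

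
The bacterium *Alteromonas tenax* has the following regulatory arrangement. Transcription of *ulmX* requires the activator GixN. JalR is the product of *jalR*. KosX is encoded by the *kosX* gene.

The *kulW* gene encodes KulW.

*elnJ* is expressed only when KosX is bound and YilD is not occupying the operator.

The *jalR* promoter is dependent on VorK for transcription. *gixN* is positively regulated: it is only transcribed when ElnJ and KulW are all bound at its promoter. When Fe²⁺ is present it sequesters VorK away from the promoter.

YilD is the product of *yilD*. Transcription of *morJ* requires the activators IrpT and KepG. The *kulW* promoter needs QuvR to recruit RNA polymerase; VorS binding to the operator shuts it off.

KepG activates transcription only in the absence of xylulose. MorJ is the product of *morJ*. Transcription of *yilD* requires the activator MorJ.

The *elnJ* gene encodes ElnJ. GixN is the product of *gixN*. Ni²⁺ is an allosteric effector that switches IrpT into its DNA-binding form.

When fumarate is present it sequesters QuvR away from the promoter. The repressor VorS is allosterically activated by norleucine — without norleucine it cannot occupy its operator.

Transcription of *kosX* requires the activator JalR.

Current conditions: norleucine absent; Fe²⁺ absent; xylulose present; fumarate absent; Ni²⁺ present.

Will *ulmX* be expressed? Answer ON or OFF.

Fe²⁺ is absent, so VorK is active.
No repressor is bound and VorK is active, so *jalR* is transcribed.
So JalR is produced and active.
No repressor is bound and JalR is active, so *kosX* is transcribed.
So KosX is produced and active.
Ni²⁺ is present, so IrpT is active.
Xylulose is present, so KepG is inactive.
Required activator KepG is absent, so *morJ* is not transcribed.
So MorJ is not produced.
Required activator MorJ is absent, so *yilD* is not transcribed.
So YilD is not produced.
No repressor is bound and KosX is active, so *elnJ* is transcribed.
So ElnJ is produced and active.
Fumarate is absent, so QuvR is active.
Norleucine is absent, so VorS is inactive.
No repressor is bound and QuvR is active, so *kulW* is transcribed.
So KulW is produced and active.
No repressor is bound and ElnJ and KulW are active, so *gixN* is transcribed.
So GixN is produced and active.
No repressor is bound and GixN is active, so *ulmX* is transcribed.

ON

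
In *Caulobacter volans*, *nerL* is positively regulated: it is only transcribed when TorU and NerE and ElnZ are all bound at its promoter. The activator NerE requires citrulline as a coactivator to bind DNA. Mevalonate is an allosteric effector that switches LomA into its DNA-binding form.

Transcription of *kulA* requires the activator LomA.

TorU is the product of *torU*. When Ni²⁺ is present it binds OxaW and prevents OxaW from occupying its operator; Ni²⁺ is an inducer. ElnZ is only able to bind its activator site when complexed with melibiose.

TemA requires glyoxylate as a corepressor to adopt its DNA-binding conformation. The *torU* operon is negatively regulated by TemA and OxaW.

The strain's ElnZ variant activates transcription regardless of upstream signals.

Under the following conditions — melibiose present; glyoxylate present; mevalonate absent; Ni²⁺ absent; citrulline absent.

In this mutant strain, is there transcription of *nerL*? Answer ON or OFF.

Glyoxylate is present, so TemA is active.
Ni²⁺ is absent, so OxaW is active.
With repressor TemA bound, *torU* is not transcribed.
So TorU is not produced.
Citrulline is absent, so NerE is inactive.
ElnZ is constitutively active in this strain.
Required activator TorU is absent, so *nerL* is not transcribed.

OFF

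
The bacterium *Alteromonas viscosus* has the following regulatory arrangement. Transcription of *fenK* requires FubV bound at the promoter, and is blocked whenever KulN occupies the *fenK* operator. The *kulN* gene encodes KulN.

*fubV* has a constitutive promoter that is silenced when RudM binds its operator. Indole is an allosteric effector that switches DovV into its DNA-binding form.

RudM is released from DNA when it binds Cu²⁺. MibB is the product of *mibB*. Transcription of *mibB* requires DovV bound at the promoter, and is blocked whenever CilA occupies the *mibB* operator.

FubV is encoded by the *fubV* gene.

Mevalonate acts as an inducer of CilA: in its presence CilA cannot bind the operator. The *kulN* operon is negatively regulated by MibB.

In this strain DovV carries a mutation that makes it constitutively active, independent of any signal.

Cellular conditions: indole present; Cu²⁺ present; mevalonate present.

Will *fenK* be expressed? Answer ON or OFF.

ON

Cu²⁺ is present, so RudM is inactive.
With no repressor bound, *fubV* is transcribed.
So FubV is produced and active.
Mevalonate is present, so CilA is inactive.
DovV is constitutively active in this strain.
No repressor is bound and DovV is active, so *mibB* is transcribed.
So MibB is produced and active.
With repressor MibB bound, *kulN* is not transcribed.
So KulN is not produced.
No repressor is bound and FubV is active, so *fenK* is transcribed.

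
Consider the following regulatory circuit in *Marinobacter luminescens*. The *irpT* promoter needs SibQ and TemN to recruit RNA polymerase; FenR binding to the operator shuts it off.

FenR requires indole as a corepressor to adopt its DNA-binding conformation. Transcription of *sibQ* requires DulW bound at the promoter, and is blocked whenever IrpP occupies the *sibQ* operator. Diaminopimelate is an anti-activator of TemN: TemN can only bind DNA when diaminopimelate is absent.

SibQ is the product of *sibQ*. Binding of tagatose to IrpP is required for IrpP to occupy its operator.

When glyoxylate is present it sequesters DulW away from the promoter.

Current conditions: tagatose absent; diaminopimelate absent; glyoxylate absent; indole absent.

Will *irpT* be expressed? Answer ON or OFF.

ON

Indole is absent, so FenR is inactive.
Tagatose is absent, so IrpP is inactive.
Glyoxylate is absent, so DulW is active.
No repressor is bound and DulW is active, so *sibQ* is transcribed.
So SibQ is produced and active.
Diaminopimelate is absent, so TemN is active.
No repressor is bound and SibQ and TemN are active, so *irpT* is transcribed.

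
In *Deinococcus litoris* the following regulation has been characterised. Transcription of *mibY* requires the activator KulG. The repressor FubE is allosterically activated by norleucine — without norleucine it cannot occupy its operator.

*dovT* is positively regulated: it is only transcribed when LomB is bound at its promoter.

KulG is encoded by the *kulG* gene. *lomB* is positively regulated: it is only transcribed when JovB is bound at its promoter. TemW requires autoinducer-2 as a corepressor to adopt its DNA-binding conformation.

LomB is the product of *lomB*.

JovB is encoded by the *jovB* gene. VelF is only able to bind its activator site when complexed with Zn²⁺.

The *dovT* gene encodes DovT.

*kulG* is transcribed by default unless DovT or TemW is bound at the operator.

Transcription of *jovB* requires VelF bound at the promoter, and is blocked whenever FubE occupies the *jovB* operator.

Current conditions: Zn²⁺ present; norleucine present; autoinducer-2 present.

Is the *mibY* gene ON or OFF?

OFF

Zn²⁺ is present, so VelF is active.
Norleucine is present, so FubE is active.
With repressor FubE bound, *jovB* is not transcribed.
So JovB is not produced.
Required activator JovB is absent, so *lomB* is not transcribed.
So LomB is not produced.
Required activator LomB is absent, so *dovT* is not transcribed.
So DovT is not produced.
Autoinducer-2 is present, so TemW is active.
With repressor TemW bound, *kulG* is not transcribed.
So KulG is not produced.
Required activator KulG is absent, so *mibY* is not transcribed.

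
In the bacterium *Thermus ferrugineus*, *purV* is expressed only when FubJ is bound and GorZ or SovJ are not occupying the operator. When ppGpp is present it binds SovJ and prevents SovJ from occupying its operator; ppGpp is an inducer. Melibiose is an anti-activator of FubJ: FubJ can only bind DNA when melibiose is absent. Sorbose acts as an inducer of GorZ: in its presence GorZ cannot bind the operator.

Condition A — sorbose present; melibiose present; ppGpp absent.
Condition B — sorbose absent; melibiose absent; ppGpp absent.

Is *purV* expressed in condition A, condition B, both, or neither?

Condition A:
Sorbose is present, so GorZ is inactive.
Melibiose is present, so FubJ is inactive.
ppGpp is absent, so SovJ is active.
With repressor SovJ bound, *purV* is not transcribed.
→ *purV* is OFF in A.
Condition B:
Sorbose is absent, so GorZ is active.
Melibiose is absent, so FubJ is active.
ppGpp is absent, so SovJ is active.
With repressor GorZ bound, *purV* is not transcribed.
→ *purV* is OFF in B.

neither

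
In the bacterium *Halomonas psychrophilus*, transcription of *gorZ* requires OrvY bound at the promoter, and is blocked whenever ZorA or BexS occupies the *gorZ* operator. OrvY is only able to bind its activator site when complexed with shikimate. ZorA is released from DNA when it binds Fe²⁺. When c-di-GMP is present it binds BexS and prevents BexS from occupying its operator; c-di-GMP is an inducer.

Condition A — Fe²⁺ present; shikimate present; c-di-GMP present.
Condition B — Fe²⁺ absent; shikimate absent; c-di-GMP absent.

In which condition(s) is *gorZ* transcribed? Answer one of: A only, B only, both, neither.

A only

Condition A:
Fe²⁺ is present, so ZorA is inactive.
Shikimate is present, so OrvY is active.
c-di-GMP is present, so BexS is inactive.
No repressor is bound and OrvY is active, so *gorZ* is transcribed.
→ *gorZ* is ON in A.
Condition B:
Fe²⁺ is absent, so ZorA is active.
Shikimate is absent, so OrvY is inactive.
c-di-GMP is absent, so BexS is active.
With repressor ZorA bound, *gorZ* is not transcribed.
→ *gorZ* is OFF in B.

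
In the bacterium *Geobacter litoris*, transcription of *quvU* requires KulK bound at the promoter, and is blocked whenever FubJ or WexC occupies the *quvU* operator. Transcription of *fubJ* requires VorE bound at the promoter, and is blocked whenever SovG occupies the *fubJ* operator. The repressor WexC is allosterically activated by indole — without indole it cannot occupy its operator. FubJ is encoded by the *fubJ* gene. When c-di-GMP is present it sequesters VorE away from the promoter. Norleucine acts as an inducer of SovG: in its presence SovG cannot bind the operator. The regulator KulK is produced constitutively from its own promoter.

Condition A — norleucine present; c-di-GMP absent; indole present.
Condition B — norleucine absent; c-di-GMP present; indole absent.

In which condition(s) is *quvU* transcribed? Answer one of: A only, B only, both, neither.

B only

Condition A:
KulK is produced constitutively and is active.
Norleucine is present, so SovG is inactive.
c-di-GMP is absent, so VorE is active.
No repressor is bound and VorE is active, so *fubJ* is transcribed.
So FubJ is produced and active.
Indole is present, so WexC is active.
With repressor FubJ bound, *quvU* is not transcribed.
→ *quvU* is OFF in A.
Condition B:
KulK is produced constitutively and is active.
Norleucine is absent, so SovG is active.
c-di-GMP is present, so VorE is inactive.
With repressor SovG bound, *fubJ* is not transcribed.
So FubJ is not produced.
Indole is absent, so WexC is inactive.
No repressor is bound and KulK is active, so *quvU* is transcribed.
→ *quvU* is ON in B.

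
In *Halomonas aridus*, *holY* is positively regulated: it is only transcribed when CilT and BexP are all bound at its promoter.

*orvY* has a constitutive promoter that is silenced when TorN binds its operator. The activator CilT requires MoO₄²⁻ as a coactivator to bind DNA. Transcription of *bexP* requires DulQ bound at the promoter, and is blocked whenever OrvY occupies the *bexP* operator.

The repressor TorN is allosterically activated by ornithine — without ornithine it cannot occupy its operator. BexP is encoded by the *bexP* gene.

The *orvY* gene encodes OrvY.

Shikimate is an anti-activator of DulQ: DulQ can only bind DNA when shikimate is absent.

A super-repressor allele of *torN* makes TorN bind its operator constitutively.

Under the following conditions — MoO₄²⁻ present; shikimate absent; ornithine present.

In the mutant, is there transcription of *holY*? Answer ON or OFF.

MoO₄²⁻ is present, so CilT is active.
Shikimate is absent, so DulQ is active.
TorN is constitutively active in this strain.
With repressor TorN bound, *orvY* is not transcribed.
So OrvY is not produced.
No repressor is bound and DulQ is active, so *bexP* is transcribed.
So BexP is produced and active.
No repressor is bound and CilT and BexP are active, so *holY* is transcribed.

ON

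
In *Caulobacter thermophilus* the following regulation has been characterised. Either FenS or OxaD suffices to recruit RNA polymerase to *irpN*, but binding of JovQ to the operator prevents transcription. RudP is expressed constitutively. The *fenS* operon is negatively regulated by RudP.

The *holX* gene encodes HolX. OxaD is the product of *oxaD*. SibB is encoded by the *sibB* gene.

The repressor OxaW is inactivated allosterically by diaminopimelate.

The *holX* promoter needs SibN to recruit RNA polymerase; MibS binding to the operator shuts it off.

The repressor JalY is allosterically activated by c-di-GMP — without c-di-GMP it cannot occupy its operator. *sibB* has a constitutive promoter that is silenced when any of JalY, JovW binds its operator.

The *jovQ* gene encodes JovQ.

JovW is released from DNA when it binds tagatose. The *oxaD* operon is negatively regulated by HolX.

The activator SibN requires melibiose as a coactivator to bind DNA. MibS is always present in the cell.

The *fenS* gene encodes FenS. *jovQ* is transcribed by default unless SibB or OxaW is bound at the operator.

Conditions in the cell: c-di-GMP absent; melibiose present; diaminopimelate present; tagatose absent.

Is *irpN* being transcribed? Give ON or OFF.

OFF

RudP is produced constitutively and is active.
With repressor RudP bound, *fenS* is not transcribed.
So FenS is not produced.
c-di-GMP is absent, so JalY is inactive.
Tagatose is absent, so JovW is active.
With repressor JovW bound, *sibB* is not transcribed.
So SibB is not produced.
Diaminopimelate is present, so OxaW is inactive.
With no repressor bound, *jovQ* is transcribed.
So JovQ is produced and active.
Melibiose is present, so SibN is active.
MibS is produced constitutively and is active.
With repressor MibS bound, *holX* is not transcribed.
So HolX is not produced.
With no repressor bound, *oxaD* is transcribed.
So OxaD is produced and active.
With repressor JovQ bound, *irpN* is not transcribed.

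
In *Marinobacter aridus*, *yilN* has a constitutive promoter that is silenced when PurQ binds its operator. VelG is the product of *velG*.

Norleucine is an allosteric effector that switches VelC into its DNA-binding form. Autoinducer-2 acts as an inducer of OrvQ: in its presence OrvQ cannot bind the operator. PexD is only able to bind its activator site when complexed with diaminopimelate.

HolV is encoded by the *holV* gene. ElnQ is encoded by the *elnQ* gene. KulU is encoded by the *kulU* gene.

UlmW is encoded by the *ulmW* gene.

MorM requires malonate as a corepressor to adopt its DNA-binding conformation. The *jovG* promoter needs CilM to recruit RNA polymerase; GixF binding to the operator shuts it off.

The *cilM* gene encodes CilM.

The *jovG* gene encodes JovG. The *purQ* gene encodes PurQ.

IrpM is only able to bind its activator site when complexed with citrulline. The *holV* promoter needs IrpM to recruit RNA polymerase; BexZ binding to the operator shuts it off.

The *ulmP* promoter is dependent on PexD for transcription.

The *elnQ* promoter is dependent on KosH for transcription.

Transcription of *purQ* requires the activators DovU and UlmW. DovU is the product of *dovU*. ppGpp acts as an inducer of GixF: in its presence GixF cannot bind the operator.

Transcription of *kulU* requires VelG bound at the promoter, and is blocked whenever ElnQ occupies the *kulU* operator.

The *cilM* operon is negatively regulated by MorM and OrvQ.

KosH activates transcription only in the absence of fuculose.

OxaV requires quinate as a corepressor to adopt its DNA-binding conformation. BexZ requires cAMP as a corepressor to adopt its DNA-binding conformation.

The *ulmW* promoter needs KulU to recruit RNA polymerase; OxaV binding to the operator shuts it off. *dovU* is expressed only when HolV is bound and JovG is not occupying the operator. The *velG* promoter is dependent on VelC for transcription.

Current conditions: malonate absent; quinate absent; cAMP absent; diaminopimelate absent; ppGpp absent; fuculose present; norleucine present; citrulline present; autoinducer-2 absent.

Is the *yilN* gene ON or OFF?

OFF

Malonate is absent, so MorM is inactive.
Autoinducer-2 is absent, so OrvQ is active.
With repressor OrvQ bound, *cilM* is not transcribed.
So CilM is not produced.
ppGpp is absent, so GixF is active.
With repressor GixF bound, *jovG* is not transcribed.
So JovG is not produced.
cAMP is absent, so BexZ is inactive.
Citrulline is present, so IrpM is active.
No repressor is bound and IrpM is active, so *holV* is transcribed.
So HolV is produced and active.
No repressor is bound and HolV is active, so *dovU* is transcribed.
So DovU is produced and active.
Fuculose is present, so KosH is inactive.
Required activator KosH is absent, so *elnQ* is not transcribed.
So ElnQ is not produced.
Norleucine is present, so VelC is active.
No repressor is bound and VelC is active, so *velG* is transcribed.
So VelG is produced and active.
No repressor is bound and VelG is active, so *kulU* is transcribed.
So KulU is produced and active.
Quinate is absent, so OxaV is inactive.
No repressor is bound and KulU is active, so *ulmW* is transcribed.
So UlmW is produced and active.
No repressor is bound and DovU and UlmW are active, so *purQ* is transcribed.
So PurQ is produced and active.
With repressor PurQ bound, *yilN* is not transcribed.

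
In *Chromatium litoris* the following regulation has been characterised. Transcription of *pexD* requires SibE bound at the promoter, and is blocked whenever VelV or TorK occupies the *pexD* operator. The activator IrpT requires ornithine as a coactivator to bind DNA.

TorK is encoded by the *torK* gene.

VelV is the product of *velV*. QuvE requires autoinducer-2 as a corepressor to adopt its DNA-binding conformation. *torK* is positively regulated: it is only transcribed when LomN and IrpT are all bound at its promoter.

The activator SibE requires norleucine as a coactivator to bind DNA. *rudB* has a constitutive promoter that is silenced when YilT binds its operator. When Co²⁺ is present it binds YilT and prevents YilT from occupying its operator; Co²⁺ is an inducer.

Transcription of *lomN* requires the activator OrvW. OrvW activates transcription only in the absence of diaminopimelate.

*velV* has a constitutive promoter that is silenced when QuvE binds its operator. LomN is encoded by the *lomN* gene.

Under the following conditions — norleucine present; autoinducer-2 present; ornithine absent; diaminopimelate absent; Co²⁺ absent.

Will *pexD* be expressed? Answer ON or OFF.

Autoinducer-2 is present, so QuvE is active.
With repressor QuvE bound, *velV* is not transcribed.
So VelV is not produced.
Diaminopimelate is absent, so OrvW is active.
No repressor is bound and OrvW is active, so *lomN* is transcribed.
So LomN is produced and active.
Ornithine is absent, so IrpT is inactive.
Required activator IrpT is absent, so *torK* is not transcribed.
So TorK is not produced.
Norleucine is present, so SibE is active.
No repressor is bound and SibE is active, so *pexD* is transcribed.

ON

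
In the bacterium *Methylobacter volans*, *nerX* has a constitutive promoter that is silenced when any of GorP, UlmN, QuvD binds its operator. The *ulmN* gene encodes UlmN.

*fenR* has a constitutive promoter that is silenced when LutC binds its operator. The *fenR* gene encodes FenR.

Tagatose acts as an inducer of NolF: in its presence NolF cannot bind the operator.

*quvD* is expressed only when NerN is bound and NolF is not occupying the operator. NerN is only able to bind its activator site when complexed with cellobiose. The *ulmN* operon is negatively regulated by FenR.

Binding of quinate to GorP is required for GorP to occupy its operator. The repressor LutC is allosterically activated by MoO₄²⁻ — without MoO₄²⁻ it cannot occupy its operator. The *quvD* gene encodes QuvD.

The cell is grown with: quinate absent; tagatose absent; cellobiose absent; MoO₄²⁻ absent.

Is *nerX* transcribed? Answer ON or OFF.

ON

Quinate is absent, so GorP is inactive.
MoO₄²⁻ is absent, so LutC is inactive.
With no repressor bound, *fenR* is transcribed.
So FenR is produced and active.
With repressor FenR bound, *ulmN* is not transcribed.
So UlmN is not produced.
Tagatose is absent, so NolF is active.
Cellobiose is absent, so NerN is inactive.
With repressor NolF bound, *quvD* is not transcribed.
So QuvD is not produced.
With no repressor bound, *nerX* is transcribed.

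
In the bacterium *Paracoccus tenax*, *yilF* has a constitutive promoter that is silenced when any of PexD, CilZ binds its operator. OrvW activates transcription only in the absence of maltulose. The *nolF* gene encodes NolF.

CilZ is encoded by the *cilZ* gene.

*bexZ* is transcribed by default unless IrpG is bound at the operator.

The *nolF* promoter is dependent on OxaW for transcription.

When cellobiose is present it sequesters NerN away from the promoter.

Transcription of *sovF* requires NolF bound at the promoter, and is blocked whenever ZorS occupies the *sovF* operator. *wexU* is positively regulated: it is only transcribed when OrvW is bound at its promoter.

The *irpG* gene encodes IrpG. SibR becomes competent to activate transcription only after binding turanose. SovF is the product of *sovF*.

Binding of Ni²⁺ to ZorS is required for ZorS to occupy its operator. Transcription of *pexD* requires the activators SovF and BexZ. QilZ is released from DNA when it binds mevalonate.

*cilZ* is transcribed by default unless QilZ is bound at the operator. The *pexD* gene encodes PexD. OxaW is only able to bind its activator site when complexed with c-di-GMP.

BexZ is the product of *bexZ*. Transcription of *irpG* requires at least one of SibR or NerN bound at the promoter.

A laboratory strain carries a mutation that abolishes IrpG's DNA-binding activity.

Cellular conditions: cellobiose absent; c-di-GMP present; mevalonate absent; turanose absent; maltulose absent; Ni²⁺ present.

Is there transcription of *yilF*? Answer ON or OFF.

ON

c-di-GMP is present, so OxaW is active.
No repressor is bound and OxaW is active, so *nolF* is transcribed.
So NolF is produced and active.
Ni²⁺ is present, so ZorS is active.
With repressor ZorS bound, *sovF* is not transcribed.
So SovF is not produced.
IrpG is non-functional in this strain, so it has no effect.
With no repressor bound, *bexZ* is transcribed.
So BexZ is produced and active.
Required activator SovF is absent, so *pexD* is not transcribed.
So PexD is not produced.
Mevalonate is absent, so QilZ is active.
With repressor QilZ bound, *cilZ* is not transcribed.
So CilZ is not produced.
With no repressor bound, *yilF* is transcribed.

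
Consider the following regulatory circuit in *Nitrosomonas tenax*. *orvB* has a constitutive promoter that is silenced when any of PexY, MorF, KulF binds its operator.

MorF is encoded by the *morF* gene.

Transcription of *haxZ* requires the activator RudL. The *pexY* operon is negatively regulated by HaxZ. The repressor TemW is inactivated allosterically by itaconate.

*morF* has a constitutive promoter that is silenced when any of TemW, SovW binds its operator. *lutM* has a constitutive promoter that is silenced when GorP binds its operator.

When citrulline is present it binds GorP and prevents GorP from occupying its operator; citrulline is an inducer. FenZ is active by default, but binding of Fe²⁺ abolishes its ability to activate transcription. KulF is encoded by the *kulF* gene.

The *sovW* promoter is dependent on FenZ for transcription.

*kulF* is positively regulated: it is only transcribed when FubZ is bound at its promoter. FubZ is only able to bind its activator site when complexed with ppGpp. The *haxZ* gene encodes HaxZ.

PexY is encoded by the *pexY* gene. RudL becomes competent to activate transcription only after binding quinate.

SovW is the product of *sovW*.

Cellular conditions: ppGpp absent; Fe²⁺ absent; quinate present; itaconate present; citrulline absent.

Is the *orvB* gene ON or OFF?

ON

Quinate is present, so RudL is active.
No repressor is bound and RudL is active, so *haxZ* is transcribed.
So HaxZ is produced and active.
With repressor HaxZ bound, *pexY* is not transcribed.
So PexY is not produced.
Itaconate is present, so TemW is inactive.
Fe²⁺ is absent, so FenZ is active.
No repressor is bound and FenZ is active, so *sovW* is transcribed.
So SovW is produced and active.
With repressor SovW bound, *morF* is not transcribed.
So MorF is not produced.
ppGpp is absent, so FubZ is inactive.
Required activator FubZ is absent, so *kulF* is not transcribed.
So KulF is not produced.
With no repressor bound, *orvB* is transcribed.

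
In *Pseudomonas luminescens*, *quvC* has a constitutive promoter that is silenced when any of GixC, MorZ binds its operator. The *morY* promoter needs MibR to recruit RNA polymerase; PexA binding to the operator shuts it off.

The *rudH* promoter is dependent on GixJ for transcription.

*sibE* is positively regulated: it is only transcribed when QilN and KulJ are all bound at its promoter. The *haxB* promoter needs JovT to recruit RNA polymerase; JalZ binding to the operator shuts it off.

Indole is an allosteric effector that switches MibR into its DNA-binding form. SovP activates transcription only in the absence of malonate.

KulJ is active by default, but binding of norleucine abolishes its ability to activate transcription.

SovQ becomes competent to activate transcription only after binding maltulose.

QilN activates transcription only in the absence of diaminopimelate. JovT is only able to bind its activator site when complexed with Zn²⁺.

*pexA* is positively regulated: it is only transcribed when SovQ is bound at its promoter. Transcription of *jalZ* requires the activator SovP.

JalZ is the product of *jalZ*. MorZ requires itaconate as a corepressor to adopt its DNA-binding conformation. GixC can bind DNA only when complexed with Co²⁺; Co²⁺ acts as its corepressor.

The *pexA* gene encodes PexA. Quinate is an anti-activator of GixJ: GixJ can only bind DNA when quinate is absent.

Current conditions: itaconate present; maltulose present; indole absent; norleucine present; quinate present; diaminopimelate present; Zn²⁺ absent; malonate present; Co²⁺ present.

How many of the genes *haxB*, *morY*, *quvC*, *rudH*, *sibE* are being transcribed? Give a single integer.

Zn²⁺ is absent, so JovT is inactive.
Malonate is present, so SovP is inactive.
Required activator SovP is absent, so *jalZ* is not transcribed.
So JalZ is not produced.
Required activator JovT is absent, so *haxB* is not transcribed.
→ *haxB* is OFF.
Indole is absent, so MibR is inactive.
Maltulose is present, so SovQ is active.
No repressor is bound and SovQ is active, so *pexA* is transcribed.
So PexA is produced and active.
With repressor PexA bound, *morY* is not transcribed.
→ *morY* is OFF.
Co²⁺ is present, so GixC is active.
Itaconate is present, so MorZ is active.
With repressor GixC bound, *quvC* is not transcribed.
→ *quvC* is OFF.
Quinate is present, so GixJ is inactive.
Required activator GixJ is absent, so *rudH* is not transcribed.
→ *rudH* is OFF.
Diaminopimelate is present, so QilN is inactive.
Norleucine is present, so KulJ is inactive.
Required activator QilN is absent, so *sibE* is not transcribed.
→ *sibE* is OFF.
0 of the 5 genes are transcribed.

0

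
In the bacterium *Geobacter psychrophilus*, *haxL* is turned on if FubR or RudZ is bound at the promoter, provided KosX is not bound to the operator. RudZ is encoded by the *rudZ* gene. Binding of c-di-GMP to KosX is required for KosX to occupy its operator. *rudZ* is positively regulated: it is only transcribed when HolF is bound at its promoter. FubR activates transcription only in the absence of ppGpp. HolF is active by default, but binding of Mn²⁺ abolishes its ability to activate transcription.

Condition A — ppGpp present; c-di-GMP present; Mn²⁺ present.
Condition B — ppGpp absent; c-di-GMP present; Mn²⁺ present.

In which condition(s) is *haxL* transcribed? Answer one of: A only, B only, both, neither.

neither

Condition A:
ppGpp is present, so FubR is inactive.
c-di-GMP is present, so KosX is active.
Mn²⁺ is present, so HolF is inactive.
Required activator HolF is absent, so *rudZ* is not transcribed.
So RudZ is not produced.
With repressor KosX bound, *haxL* is not transcribed.
→ *haxL* is OFF in A.
Condition B:
ppGpp is absent, so FubR is active.
c-di-GMP is present, so KosX is active.
Mn²⁺ is present, so HolF is inactive.
Required activator HolF is absent, so *rudZ* is not transcribed.
So RudZ is not produced.
With repressor KosX bound, *haxL* is not transcribed.
→ *haxL* is OFF in B.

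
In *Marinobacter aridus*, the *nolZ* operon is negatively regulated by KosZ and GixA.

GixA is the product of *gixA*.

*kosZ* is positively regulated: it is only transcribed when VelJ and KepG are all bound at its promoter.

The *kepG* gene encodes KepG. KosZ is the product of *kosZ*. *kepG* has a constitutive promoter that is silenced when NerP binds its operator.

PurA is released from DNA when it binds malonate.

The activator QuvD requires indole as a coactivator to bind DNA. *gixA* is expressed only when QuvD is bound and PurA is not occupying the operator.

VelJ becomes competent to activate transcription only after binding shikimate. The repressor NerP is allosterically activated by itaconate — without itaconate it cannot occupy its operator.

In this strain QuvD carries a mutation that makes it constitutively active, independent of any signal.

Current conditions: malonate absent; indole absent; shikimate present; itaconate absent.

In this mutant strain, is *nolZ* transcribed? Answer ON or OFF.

Shikimate is present, so VelJ is active.
Itaconate is absent, so NerP is inactive.
With no repressor bound, *kepG* is transcribed.
So KepG is produced and active.
No repressor is bound and VelJ and KepG are active, so *kosZ* is transcribed.
So KosZ is produced and active.
QuvD is constitutively active in this strain.
Malonate is absent, so PurA is active.
With repressor PurA bound, *gixA* is not transcribed.
So GixA is not produced.
With repressor KosZ bound, *nolZ* is not transcribed.

OFF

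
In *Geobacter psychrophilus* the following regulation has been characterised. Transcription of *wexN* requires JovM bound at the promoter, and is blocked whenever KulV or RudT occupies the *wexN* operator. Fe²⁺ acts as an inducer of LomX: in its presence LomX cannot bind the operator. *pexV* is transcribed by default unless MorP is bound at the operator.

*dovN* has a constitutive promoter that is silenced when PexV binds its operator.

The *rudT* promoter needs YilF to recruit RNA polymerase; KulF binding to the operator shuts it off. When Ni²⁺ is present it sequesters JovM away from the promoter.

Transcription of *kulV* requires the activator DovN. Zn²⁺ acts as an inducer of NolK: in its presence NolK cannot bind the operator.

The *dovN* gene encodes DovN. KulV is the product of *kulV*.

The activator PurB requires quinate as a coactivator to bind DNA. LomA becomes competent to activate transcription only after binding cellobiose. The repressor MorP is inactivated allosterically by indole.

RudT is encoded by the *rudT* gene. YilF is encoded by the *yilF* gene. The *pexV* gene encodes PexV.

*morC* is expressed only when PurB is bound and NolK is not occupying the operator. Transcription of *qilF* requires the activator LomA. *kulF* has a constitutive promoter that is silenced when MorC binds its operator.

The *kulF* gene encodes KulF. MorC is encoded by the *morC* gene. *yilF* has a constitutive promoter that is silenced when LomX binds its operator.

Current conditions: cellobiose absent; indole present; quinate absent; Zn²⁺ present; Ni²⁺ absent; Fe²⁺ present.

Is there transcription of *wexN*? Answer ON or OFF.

Indole is present, so MorP is inactive.
With no repressor bound, *pexV* is transcribed.
So PexV is produced and active.
With repressor PexV bound, *dovN* is not transcribed.
So DovN is not produced.
Required activator DovN is absent, so *kulV* is not transcribed.
So KulV is not produced.
Fe²⁺ is present, so LomX is inactive.
With no repressor bound, *yilF* is transcribed.
So YilF is produced and active.
Quinate is absent, so PurB is inactive.
Zn²⁺ is present, so NolK is inactive.
Required activator PurB is absent, so *morC* is not transcribed.
So MorC is not produced.
With no repressor bound, *kulF* is transcribed.
So KulF is produced and active.
With repressor KulF bound, *rudT* is not transcribed.
So RudT is not produced.
Ni²⁺ is absent, so JovM is active.
No repressor is bound and JovM is active, so *wexN* is transcribed.

ON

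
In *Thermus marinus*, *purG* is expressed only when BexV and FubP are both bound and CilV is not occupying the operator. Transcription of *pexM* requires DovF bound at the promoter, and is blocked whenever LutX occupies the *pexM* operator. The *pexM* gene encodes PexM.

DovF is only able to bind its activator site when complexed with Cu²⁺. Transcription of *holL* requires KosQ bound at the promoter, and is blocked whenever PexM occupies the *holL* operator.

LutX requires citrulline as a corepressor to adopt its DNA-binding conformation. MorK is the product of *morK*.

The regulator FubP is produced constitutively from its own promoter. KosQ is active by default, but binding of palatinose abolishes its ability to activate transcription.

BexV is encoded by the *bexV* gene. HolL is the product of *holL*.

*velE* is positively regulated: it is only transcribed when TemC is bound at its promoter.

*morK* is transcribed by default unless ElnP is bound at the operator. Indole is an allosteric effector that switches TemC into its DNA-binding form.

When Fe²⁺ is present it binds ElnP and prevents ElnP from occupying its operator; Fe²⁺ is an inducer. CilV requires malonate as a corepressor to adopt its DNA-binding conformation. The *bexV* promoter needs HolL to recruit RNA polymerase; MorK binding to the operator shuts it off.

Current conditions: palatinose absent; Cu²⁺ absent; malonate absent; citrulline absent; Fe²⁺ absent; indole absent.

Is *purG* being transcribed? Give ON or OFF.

ON

Palatinose is absent, so KosQ is active.
Citrulline is absent, so LutX is inactive.
Cu²⁺ is absent, so DovF is inactive.
Required activator DovF is absent, so *pexM* is not transcribed.
So PexM is not produced.
No repressor is bound and KosQ is active, so *holL* is transcribed.
So HolL is produced and active.
Fe²⁺ is absent, so ElnP is active.
With repressor ElnP bound, *morK* is not transcribed.
So MorK is not produced.
No repressor is bound and HolL is active, so *bexV* is transcribed.
So BexV is produced and active.
Malonate is absent, so CilV is inactive.
FubP is produced constitutively and is active.
No repressor is bound and BexV and FubP are active, so *purG* is transcribed.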